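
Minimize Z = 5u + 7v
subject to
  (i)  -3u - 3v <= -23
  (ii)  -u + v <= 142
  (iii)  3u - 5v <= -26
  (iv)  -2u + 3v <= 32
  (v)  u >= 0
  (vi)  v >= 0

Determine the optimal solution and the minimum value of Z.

u = 37/24, v = 49/8, minimum Z = 607/12

Extreme points and Z = 5u + 7v:
  (37/24, 49/8) → Z = 607/12
  (0, 23/3) → Z = 161/3
  (0, 32/3) → Z = 224/3
The feasible region is unbounded (it extends along (5, 3), (3, 2)), but Z strictly increases along every unbounded feasible direction, so there is no improving ray and the minimum is attained at a vertex.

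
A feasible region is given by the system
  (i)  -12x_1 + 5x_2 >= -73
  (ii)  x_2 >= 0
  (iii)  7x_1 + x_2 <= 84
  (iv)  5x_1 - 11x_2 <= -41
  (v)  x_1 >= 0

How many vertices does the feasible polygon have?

The feasible vertices (each the meet of two boundaries and inside every other half-plane) are:
  (493/47, 497/47)
  (1008/107, 857/107)
  (0, 84)
  (0, 41/11)

4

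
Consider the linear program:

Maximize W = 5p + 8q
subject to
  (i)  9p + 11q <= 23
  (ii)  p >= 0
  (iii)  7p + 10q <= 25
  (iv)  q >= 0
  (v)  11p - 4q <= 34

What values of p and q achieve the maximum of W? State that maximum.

p = 0, q = 23/11, maximum W = 184/11

Vertices and W = 5p + 8q:
  (0, 23/11) → W = 184/11
  (23/9, 0) → W = 115/9
  (0, 0) → W = 0

At the optimal vertex, 9p + 11q = 23 and p = 0.
Solving simultaneously gives p = 0, q = 23/11.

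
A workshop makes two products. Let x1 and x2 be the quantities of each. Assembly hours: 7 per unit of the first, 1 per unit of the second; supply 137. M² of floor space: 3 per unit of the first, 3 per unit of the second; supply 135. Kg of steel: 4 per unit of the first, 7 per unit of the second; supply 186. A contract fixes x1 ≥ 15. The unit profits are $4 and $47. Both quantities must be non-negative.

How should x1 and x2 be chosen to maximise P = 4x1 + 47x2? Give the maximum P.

x1 = 15, x2 = 18, maximum P = 906

Feasible corners and P = 4x1 + 47x2:
  (137/7, 0) → P = 548/7
  (15, 0) → P = 60
  (773/45, 754/45) → P = 7706/9
  (15, 18) → P = 906

The optimum lies where 4x1 + 7x2 = 186 and x1 = 15.
Solving simultaneously gives x1 = 15, x2 = 18.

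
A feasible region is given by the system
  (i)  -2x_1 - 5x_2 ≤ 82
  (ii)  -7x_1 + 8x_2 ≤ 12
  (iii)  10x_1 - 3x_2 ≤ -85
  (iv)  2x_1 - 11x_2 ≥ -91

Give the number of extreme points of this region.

3

Of the 6 pairwise boundary intersections, those satisfying every inequality are:
  (-716/51, -550/51)
  (-671/56, -325/28)
  (-644/59, -475/59)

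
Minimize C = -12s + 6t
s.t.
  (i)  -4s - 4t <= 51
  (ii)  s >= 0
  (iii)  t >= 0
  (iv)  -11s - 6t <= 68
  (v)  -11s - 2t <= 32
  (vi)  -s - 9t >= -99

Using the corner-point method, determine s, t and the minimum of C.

s = 99, t = 0, minimum C = -1188

Corner points and C = -12s + 6t:
  (0, 0) → C = 0
  (0, 11) → C = 66
  (99, 0) → C = -1188

At the optimal vertex, t = 0 and -s - 9t = -99.
Solving simultaneously gives s = 99, t = 0.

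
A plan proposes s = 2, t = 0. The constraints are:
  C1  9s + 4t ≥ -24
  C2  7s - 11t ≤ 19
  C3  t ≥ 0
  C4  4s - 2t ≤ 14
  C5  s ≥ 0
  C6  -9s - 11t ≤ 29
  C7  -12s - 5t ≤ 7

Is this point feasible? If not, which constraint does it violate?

feasible

C1: 18 ≥ -24 ✓
C2: 14 ≤ 19 ✓
C3: 0 ≥ 0 ✓
C4: 8 ≤ 14 ✓
C5: 2 ≥ 0 ✓
C6: -18 ≤ 29 ✓
C7: -24 ≤ 7 ✓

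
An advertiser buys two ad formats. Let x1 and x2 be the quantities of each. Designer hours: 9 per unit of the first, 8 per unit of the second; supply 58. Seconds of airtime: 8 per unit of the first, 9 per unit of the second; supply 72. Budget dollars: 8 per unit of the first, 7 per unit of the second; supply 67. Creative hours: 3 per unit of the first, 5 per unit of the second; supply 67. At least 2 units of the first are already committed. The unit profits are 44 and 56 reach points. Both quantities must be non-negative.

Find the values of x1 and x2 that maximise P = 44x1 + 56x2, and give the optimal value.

x1 = 2, x2 = 5, maximum P = 368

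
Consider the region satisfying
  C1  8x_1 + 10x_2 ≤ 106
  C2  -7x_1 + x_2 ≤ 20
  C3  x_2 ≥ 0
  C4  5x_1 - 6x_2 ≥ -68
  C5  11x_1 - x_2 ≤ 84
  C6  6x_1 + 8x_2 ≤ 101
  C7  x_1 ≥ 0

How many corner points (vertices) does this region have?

The feasible vertices (each the meet of two boundaries and inside every other half-plane) are:
  (473/59, 247/59)
  (0, 53/5)
  (84/11, 0)
  (0, 0)

4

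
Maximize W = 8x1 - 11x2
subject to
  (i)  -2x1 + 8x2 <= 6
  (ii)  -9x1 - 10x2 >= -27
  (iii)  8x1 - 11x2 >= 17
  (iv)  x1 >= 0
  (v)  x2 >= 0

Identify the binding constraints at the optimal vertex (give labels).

Corner points and W = 8x1 - 11x2:
  (467/179, 63/179) → W = 17
  (3, 0) → W = 24
  (17/8, 0) → W = 17

The maximum is at (3, 0). Substituting into each constraint, equality holds for (ii) and (v); the remaining constraints have slack.

(ii) and (v)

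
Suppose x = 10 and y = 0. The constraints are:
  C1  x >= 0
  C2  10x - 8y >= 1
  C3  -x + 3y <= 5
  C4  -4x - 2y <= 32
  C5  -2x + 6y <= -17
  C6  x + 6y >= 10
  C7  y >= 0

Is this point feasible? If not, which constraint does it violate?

feasible

C1: 10 ≥ 0 ✓
C2: 100 ≥ 1 ✓
C3: -10 ≤ 5 ✓
C4: -40 ≤ 32 ✓
C5: -20 ≤ -17 ✓
C6: 10 ≥ 10 ✓
C7: 0 ≥ 0 ✓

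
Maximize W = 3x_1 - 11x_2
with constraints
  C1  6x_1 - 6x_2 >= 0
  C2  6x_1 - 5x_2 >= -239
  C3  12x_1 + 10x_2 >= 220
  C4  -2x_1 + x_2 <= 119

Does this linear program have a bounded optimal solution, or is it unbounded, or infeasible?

unbounded

From the feasible point (10, 10), moving in the direction (10, -12) keeps every constraint satisfied while W increases without bound.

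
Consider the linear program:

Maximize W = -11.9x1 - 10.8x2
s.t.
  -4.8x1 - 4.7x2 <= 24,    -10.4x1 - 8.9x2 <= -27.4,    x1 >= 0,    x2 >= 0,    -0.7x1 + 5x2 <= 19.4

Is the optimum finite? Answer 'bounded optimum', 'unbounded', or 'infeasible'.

Extreme points and W = -11.9x1 - 10.8x2:
  (0, 274/89) → W = -14796/445
  (137/52, 0) → W = -16303/520
  (0, 3.88) → W = -41.904
The feasible region has finitely many vertices and no improving ray; the maximum is -16303/520 at (137/52, 0).

bounded optimum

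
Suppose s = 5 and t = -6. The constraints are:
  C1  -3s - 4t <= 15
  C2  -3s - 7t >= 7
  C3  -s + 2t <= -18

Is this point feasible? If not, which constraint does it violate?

not feasible — violates C3

Constraint C3: -s + 2t = -17, which is not ≤ -18. All other constraints are satisfied.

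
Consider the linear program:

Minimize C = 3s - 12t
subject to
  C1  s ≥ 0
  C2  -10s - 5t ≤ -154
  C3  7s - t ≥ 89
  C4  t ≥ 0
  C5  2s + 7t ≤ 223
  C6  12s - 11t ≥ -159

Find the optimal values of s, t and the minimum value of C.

Vertices and C = 3s - 12t:
  (599/45, 188/45) → C = -51/5
  (77/5, 0) → C = 231/5
  (282/17, 461/17) → C = -4686/17
  (223/2, 0) → C = 669/2

s = 282/17, t = 461/17, minimum C = -4686/17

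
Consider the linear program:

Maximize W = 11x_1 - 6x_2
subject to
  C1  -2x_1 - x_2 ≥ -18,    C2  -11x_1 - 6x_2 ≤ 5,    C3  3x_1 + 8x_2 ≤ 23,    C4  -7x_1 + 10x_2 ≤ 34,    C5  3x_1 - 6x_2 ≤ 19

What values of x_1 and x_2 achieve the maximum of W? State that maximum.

Feasible corners and W = 11x_1 - 6x_2:
  (-127/76, 339/152) → W = -1207/38
  (1, -8/3) → W = 27
  (-21/43, 263/86) → W = -1020/43
  (145/21, 2/7) → W = 1559/21

x_1 = 145/21, x_2 = 2/7, maximum W = 1559/21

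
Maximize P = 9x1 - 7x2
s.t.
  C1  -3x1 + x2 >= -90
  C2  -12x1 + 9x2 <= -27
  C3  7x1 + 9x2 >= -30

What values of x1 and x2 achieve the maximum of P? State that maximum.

x1 = 390/17, x2 = -360/17, maximum P = 6030/17

Vertices and P = 9x1 - 7x2:
  (261/5, 333/5) → P = 18/5
  (390/17, -360/17) → P = 6030/17
  (-3/19, -61/19) → P = 400/19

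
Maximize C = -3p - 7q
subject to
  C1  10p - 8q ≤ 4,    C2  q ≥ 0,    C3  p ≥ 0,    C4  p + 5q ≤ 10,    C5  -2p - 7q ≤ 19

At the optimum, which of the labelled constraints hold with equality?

C2 and C3

Corner points and C = -3p - 7q:
  (2/5, 0) → C = -6/5
  (50/29, 48/29) → C = -486/29
  (0, 0) → C = 0
  (0, 2) → C = -14

The maximum is at (0, 0). Substituting into each constraint, equality holds for C2 and C3; the remaining constraints have slack.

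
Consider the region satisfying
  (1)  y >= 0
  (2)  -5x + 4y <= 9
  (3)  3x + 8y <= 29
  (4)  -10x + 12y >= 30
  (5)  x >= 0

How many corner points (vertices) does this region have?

Pairwise boundary intersections that survive every other constraint:
  (11/13, 43/13)
  (3/5, 3)
  (27/29, 95/29)

3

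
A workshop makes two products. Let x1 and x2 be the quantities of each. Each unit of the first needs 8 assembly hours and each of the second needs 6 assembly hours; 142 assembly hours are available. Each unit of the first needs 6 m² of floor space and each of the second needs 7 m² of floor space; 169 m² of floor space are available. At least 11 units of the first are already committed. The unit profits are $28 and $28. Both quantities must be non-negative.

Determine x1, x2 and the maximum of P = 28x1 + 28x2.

Feasible corners and P = 28x1 + 28x2:
  (71/4, 0) → P = 497
  (11, 0) → P = 308
  (11, 9) → P = 560

The binding constraints are 8x1 + 6x2 = 142 and x1 = 11.
Solving simultaneously gives x1 = 11, x2 = 9.

x1 = 11, x2 = 9, maximum P = 560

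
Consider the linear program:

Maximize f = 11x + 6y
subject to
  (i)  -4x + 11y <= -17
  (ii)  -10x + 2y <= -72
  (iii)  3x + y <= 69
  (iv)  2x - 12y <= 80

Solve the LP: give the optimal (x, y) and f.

x = 776/37, y = 225/37, maximum f = 9886/37

Corner points and f = 11x + 6y:
  (379/51, 59/51) → f = 4523/51
  (776/37, 225/37) → f = 9886/37
  (176/29, -164/29) → f = 952/29
  (454/19, -51/19) → f = 4688/19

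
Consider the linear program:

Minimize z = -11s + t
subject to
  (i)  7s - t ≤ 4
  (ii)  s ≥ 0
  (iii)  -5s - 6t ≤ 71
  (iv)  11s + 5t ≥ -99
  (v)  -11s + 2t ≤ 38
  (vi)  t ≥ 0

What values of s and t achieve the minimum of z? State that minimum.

s = 46/3, t = 310/3, minimum z = -196/3

Vertices and z = -11s + t:
  (46/3, 310/3) → z = -196/3
  (4/7, 0) → z = -44/7
  (0, 19) → z = 19
  (0, 0) → z = 0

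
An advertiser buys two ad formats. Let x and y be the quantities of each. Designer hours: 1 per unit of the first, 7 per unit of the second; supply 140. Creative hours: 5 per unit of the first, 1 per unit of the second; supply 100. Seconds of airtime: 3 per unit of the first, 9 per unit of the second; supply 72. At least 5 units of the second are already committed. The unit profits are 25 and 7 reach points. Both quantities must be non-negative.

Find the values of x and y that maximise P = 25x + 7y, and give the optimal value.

Corner points and P = 25x + 7y:
  (0, 8) → P = 56
  (0, 5) → P = 35
  (9, 5) → P = 260

At the optimal vertex, 3x + 9y = 72 and y = 5.
Solving simultaneously gives x = 9, y = 5.

x = 9, y = 5, maximum P = 260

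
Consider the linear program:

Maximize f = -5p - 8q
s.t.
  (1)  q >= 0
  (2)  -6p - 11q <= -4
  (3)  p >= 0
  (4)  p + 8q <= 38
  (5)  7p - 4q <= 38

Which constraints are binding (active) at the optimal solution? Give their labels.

Extreme points and f = -5p - 8q:
  (2/3, 0) → f = -10/3
  (38/7, 0) → f = -190/7
  (0, 4/11) → f = -32/11
  (0, 19/4) → f = -38
  (38/5, 19/5) → f = -342/5

The maximum is at (0, 4/11). Substituting into each constraint, equality holds for (2) and (3); the remaining constraints have slack.

(2) and (3)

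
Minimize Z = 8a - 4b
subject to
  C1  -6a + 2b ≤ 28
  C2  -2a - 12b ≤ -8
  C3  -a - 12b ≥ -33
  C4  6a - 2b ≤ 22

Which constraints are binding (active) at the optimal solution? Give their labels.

Extreme points and Z = 8a - 4b:
  (-80/19, 26/19) → Z = -744/19
  (-135/37, 113/37) → Z = -1532/37
  (70/19, 1/19) → Z = 556/19
  (165/37, 88/37) → Z = 968/37

The minimum is at (-135/37, 113/37). Substituting into each constraint, equality holds for C1 and C3; the remaining constraints have slack.

C1 and C3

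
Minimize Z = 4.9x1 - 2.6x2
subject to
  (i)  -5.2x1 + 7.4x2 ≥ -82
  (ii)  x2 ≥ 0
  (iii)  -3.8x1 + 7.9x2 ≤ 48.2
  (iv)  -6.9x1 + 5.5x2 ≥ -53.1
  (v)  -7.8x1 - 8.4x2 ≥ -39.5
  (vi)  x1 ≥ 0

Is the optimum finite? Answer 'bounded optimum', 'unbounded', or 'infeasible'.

bounded optimum

Feasible corners and Z = 4.9x1 - 2.6x2:
  (395/78, 0) → Z = 3871/156
  (0, 0) → Z = 0
  (0, 395/84) → Z = -1027/84
The feasible region has finitely many vertices and no improving ray; the minimum is -1027/84 at (0, 395/84).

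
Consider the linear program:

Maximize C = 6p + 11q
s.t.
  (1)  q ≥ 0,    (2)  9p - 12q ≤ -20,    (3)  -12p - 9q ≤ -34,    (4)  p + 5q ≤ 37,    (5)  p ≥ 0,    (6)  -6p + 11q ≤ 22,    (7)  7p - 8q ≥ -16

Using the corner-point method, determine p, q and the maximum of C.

Corner points and C = 6p + 11q:
  (76/75, 182/75) → C = 2458/75
  (44/27, 26/9) → C = 374/9
  (88/93, 78/31) → C = 1034/31

The binding constraints are 9p - 12q = -20 and -6p + 11q = 22.
Solving simultaneously gives p = 44/27, q = 26/9.

p = 44/27, q = 26/9, maximum C = 374/9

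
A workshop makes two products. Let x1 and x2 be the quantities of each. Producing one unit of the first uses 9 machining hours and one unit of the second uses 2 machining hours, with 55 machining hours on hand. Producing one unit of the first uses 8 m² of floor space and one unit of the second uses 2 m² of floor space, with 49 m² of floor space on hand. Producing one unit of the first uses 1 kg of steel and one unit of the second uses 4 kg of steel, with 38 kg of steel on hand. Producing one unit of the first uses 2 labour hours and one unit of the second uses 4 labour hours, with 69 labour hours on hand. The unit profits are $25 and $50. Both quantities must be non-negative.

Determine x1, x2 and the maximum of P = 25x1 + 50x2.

Corner points and P = 25x1 + 50x2:
  (0, 0) → P = 0
  (0, 19/2) → P = 475
  (55/9, 0) → P = 1375/9
  (6, 1/2) → P = 175
  (4, 17/2) → P = 525

The binding constraints are 8x1 + 2x2 = 49 and x1 + 4x2 = 38.
Solving simultaneously gives x1 = 4, x2 = 17/2.

x1 = 4, x2 = 17/2, maximum P = 525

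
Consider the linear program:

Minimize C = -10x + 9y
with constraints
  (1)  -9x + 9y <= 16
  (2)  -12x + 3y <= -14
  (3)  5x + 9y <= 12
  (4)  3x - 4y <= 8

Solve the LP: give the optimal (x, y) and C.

Feasible corners and C = -10x + 9y:
  (54/41, 74/123) → C = -318/41
  (32/39, -18/13) → C = -62/3
  (120/47, -4/47) → C = -1236/47

x = 120/47, y = -4/47, minimum C = -1236/47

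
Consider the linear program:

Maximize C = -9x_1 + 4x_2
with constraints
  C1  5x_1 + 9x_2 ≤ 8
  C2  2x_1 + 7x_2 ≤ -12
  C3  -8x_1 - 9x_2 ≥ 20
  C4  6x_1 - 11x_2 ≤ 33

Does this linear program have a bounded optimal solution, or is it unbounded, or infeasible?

unbounded

From the feasible point (-16/19, -28/19), moving in the direction (-11, -6) keeps every constraint satisfied while C increases without bound.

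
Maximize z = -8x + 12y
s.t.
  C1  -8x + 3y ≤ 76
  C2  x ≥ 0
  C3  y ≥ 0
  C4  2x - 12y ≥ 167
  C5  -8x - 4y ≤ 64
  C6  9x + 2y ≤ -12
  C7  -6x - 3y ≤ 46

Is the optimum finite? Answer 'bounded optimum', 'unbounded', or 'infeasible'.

The boundaries x = 0 and 2x - 12y = 167 meet at (0, -167/12), but that point violates y ≥ 0. Every candidate vertex is excluded by some other constraint, so the feasible region is empty.

infeasible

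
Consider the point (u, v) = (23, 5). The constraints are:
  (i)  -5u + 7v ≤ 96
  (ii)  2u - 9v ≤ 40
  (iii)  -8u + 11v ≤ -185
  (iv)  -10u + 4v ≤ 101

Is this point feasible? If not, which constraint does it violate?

Constraint (iii): -8u + 11v = -129, which is not ≤ -185. All other constraints are satisfied.

not feasible — violates (iii)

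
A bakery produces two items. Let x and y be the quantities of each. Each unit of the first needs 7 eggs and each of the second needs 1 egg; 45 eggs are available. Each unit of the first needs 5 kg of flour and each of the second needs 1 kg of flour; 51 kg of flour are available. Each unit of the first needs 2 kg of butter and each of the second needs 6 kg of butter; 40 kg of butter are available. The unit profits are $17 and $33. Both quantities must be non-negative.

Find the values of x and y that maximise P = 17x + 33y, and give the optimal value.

x = 23/4, y = 19/4, maximum P = 509/2

Feasible corners and P = 17x + 33y:
  (0, 0) → P = 0
  (0, 20/3) → P = 220
  (45/7, 0) → P = 765/7
  (23/4, 19/4) → P = 509/2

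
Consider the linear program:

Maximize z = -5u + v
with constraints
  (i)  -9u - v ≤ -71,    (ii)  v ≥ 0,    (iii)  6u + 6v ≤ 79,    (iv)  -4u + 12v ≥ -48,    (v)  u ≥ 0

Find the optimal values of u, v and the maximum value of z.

Extreme points and z = -5u + v:
  (71/9, 0) → z = -355/9
  (347/48, 95/16) → z = -725/24
  (12, 0) → z = -60
  (103/8, 7/24) → z = -769/12

The binding constraints are -9u - v = -71 and 6u + 6v = 79.
Solving simultaneously gives u = 347/48, v = 95/16.

u = 347/48, v = 95/16, maximum z = -725/24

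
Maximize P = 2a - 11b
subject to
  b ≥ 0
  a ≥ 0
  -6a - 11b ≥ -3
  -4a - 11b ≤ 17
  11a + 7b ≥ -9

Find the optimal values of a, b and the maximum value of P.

Extreme points and P = 2a - 11b:
  (0, 0) → P = 0
  (1/2, 0) → P = 1
  (0, 3/11) → P = -3

The binding constraints are b = 0 and -6a - 11b = -3.
Solving simultaneously gives a = 1/2, b = 0.

a = 1/2, b = 0, maximum P = 1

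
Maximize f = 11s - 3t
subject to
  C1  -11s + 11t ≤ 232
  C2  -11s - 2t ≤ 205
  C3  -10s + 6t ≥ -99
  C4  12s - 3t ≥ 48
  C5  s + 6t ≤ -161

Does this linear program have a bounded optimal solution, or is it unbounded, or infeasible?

The boundaries -11s + 11t = 232 and -10s + 6t = -99 meet at (2481/44, 3409/44), but that point violates s + 6t ≤ -161. Every candidate vertex is excluded by some other constraint, so the feasible region is empty.

infeasible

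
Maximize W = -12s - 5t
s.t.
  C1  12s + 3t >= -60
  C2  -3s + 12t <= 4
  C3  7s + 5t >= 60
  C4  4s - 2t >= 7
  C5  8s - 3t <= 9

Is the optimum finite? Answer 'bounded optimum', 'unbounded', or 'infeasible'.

infeasible

The boundaries 12s + 3t = -60 and 4s - 2t = 7 meet at (-11/4, -9), but that point violates 7s + 5t ≥ 60. Every candidate vertex is excluded by some other constraint, so the feasible region is empty.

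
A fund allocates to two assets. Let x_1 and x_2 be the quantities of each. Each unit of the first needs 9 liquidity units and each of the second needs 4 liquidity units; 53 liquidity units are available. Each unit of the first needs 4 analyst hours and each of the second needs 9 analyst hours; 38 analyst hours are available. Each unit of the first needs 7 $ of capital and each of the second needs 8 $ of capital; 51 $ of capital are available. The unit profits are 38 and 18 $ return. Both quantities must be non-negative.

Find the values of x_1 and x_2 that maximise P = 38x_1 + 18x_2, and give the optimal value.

Corner points and P = 38x_1 + 18x_2:
  (0, 0) → P = 0
  (0, 38/9) → P = 76
  (53/9, 0) → P = 2014/9
  (5, 2) → P = 226

The optimum lies where 9x_1 + 4x_2 = 53 and 4x_1 + 9x_2 = 38.
Solving simultaneously gives x_1 = 5, x_2 = 2.

x_1 = 5, x_2 = 2, maximum P = 226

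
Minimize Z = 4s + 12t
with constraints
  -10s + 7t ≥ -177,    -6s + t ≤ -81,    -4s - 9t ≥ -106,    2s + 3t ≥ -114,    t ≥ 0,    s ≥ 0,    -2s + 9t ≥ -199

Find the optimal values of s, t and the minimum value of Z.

s = 27/2, t = 0, minimum Z = 54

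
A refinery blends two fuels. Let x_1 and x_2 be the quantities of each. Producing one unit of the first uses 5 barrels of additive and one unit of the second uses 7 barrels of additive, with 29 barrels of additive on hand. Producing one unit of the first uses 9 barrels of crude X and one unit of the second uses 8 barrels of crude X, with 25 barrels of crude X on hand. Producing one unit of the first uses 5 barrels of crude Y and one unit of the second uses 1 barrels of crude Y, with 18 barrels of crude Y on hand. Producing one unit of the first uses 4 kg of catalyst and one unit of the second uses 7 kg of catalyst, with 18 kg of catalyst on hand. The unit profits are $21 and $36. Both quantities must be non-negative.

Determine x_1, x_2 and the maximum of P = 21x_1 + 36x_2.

Corner points and P = 21x_1 + 36x_2:
  (0, 0) → P = 0
  (0, 18/7) → P = 648/7
  (25/9, 0) → P = 175/3
  (1, 2) → P = 93

At the optimal vertex, 9x_1 + 8x_2 = 25 and 4x_1 + 7x_2 = 18.
Solving simultaneously gives x_1 = 1, x_2 = 2.

x_1 = 1, x_2 = 2, maximum P = 93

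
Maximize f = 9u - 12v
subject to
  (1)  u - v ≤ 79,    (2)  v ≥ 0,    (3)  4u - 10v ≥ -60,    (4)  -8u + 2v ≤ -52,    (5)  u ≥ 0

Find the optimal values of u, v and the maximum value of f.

u = 79, v = 0, maximum f = 711

Extreme points and f = 9u - 12v:
  (79, 0) → f = 711
  (425/3, 188/3) → f = 523
  (13/2, 0) → f = 117/2
  (80/9, 86/9) → f = -104/3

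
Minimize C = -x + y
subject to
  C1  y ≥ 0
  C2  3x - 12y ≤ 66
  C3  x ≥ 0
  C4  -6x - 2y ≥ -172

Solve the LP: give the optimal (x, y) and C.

x = 366/13, y = 20/13, minimum C = -346/13

Vertices and C = -x + y:
  (22, 0) → C = -22
  (0, 0) → C = 0
  (366/13, 20/13) → C = -346/13
  (0, 86) → C = 86

The binding constraints are 3x - 12y = 66 and -6x - 2y = -172.
Solving simultaneously gives x = 366/13, y = 20/13.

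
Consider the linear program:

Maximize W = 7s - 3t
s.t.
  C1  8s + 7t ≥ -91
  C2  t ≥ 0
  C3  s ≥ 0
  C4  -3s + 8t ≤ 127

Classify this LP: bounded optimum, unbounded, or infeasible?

From the feasible point (0, 0), moving in the direction (1, 0) keeps every constraint satisfied while W increases without bound.

unbounded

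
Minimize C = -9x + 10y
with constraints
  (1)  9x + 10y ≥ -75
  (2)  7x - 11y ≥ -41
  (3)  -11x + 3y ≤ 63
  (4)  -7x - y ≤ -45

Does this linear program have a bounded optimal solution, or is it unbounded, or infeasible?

From the feasible point (525/61, -930/61), moving in the direction (11, 7) keeps every constraint satisfied while C decreases without bound.

unbounded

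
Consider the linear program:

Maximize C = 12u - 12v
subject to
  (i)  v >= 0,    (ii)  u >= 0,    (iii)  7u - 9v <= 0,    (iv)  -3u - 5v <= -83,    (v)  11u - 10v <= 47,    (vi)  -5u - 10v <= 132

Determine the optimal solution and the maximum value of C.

Corner points and C = 12u - 12v:
  (0, 83/5) → C = -996/5
  (747/62, 581/62) → C = 996/31
  (423/29, 329/29) → C = 1128/29
The feasible region is unbounded (it extends along (0, 1), (10, 11)), but C strictly decreases along every unbounded feasible direction, so there is no improving ray and the maximum is attained at a vertex.

The optimum lies where 7u - 9v = 0 and 11u - 10v = 47.
Solving simultaneously gives u = 423/29, v = 329/29.

u = 423/29, v = 329/29, maximum C = 1128/29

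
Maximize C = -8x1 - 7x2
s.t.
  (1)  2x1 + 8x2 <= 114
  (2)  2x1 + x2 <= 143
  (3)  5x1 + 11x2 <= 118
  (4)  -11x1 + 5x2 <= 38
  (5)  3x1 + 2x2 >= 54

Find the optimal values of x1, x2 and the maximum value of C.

The optimum lies where 2x1 + x2 = 143 and 3x1 + 2x2 = 54.
Solving simultaneously gives x1 = 232, x2 = -321.

x1 = 232, x2 = -321, maximum C = 391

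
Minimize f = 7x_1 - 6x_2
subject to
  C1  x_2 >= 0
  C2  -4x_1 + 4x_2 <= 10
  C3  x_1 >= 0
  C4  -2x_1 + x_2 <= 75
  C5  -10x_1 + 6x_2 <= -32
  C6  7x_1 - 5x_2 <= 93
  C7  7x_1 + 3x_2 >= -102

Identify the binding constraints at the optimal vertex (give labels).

C2 and C5

Corner points and f = 7x_1 - 6x_2:
  (16/5, 0) → f = 112/5
  (93/7, 0) → f = 93
  (47/4, 57/4) → f = -13/4
  (211/4, 221/4) → f = 151/4

The minimum is at (47/4, 57/4). Substituting into each constraint, equality holds for C2 and C5; the remaining constraints have slack.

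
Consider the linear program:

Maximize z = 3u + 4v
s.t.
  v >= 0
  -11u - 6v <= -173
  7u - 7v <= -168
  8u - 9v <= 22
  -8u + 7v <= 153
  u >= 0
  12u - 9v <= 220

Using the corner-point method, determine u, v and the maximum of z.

u = 2917/12, v = 899/3, maximum z = 23135/12

Extreme points and z = 3u + 4v:
  (15, 39) → z = 201
  (436/3, 508/3) → z = 3340/3
  (2917/12, 899/3) → z = 23135/12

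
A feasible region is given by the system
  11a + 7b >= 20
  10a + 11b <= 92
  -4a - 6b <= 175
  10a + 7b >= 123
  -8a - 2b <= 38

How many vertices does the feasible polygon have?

The feasible vertices (each the meet of two boundaries and inside every other half-plane) are:
  (2477/16, -1059/8)
  (709/40, -31/4)
  (1963/32, -1121/16)

3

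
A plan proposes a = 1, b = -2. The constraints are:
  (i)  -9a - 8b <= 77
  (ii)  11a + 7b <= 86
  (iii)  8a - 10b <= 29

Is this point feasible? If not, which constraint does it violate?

(i): 7 ≤ 77 ✓
(ii): -3 ≤ 86 ✓
(iii): 28 ≤ 29 ✓

feasible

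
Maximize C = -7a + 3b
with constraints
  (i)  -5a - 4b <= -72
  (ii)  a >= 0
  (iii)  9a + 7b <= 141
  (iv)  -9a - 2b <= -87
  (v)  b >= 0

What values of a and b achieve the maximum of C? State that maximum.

At the optimal vertex, 9a + 7b = 141 and -9a - 2b = -87.
Solving simultaneously gives a = 109/15, b = 54/5.

a = 109/15, b = 54/5, maximum C = -277/15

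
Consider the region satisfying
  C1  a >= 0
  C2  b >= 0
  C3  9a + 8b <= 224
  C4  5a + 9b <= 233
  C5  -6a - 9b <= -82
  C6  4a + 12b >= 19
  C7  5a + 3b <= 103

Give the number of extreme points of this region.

6

Pairwise boundary intersections that survive every other constraint:
  (0, 233/9)
  (0, 82/9)
  (41/3, 0)
  (103/5, 0)
  (152/41, 977/41)
  (152/13, 193/13)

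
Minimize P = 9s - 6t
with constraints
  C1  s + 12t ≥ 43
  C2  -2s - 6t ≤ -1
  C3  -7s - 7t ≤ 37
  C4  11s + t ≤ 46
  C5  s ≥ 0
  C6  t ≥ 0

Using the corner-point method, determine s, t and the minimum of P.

Extreme points and P = 9s - 6t:
  (509/131, 427/131) → P = 2019/131
  (0, 43/12) → P = -43/2
  (0, 46) → P = -276

The binding constraints are 11s + t = 46 and s = 0.
Solving simultaneously gives s = 0, t = 46.

s = 0, t = 46, minimum P = -276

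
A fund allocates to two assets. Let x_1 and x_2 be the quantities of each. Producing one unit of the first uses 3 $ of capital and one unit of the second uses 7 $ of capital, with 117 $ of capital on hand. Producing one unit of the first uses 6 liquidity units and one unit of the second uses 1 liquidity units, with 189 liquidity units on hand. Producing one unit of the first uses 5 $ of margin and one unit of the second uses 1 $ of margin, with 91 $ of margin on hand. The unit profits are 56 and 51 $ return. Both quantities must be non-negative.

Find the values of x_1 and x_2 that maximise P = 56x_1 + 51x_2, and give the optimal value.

At the optimal vertex, 3x_1 + 7x_2 = 117 and 5x_1 + x_2 = 91.
Solving simultaneously gives x_1 = 65/4, x_2 = 39/4.

x_1 = 65/4, x_2 = 39/4, maximum P = 5629/4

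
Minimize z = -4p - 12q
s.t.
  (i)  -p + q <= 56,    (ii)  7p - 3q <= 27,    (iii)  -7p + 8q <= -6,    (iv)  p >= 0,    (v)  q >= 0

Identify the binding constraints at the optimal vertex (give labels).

Extreme points and z = -4p - 12q:
  (198/35, 21/5) → z = -2556/35
  (27/7, 0) → z = -108/7
  (6/7, 0) → z = -24/7

The minimum is at (198/35, 21/5). Substituting into each constraint, equality holds for (ii) and (iii); the remaining constraints have slack.

(ii) and (iii)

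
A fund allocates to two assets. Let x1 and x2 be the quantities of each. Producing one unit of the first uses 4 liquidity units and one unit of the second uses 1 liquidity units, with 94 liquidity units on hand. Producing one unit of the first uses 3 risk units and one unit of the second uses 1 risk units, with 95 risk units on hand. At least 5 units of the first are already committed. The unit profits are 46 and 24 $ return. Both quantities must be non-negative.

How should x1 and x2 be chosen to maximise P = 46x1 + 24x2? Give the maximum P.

x1 = 5, x2 = 74, maximum P = 2006

Corner points and P = 46x1 + 24x2:
  (47/2, 0) → P = 1081
  (5, 0) → P = 230
  (5, 74) → P = 2006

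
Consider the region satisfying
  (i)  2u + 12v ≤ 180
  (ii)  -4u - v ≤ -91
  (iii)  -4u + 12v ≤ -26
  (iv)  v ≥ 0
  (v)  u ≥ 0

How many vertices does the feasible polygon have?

Pairwise boundary intersections that survive every other constraint:
  (103/3, 167/18)
  (90, 0)
  (43/2, 5)
  (91/4, 0)

4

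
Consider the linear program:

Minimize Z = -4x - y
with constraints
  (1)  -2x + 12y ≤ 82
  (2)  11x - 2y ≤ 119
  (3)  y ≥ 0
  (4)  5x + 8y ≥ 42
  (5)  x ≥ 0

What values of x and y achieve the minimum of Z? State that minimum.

Vertices and Z = -4x - y:
  (199/16, 285/32) → Z = -1877/32
  (0, 41/6) → Z = -41/6
  (119/11, 0) → Z = -476/11
  (42/5, 0) → Z = -168/5
  (0, 21/4) → Z = -21/4

The optimum lies where -2x + 12y = 82 and 11x - 2y = 119.
Solving simultaneously gives x = 199/16, y = 285/32.

x = 199/16, y = 285/32, minimum Z = -1877/32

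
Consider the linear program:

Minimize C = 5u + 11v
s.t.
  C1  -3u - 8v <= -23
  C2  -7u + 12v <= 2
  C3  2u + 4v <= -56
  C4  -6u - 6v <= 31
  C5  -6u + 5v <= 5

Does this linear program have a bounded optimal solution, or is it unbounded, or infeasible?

The boundaries -3u - 8v = -23 and -7u + 12v = 2 meet at (65/23, 167/92), but that point violates 2u + 4v ≤ -56. Every candidate vertex is excluded by some other constraint, so the feasible region is empty.

infeasible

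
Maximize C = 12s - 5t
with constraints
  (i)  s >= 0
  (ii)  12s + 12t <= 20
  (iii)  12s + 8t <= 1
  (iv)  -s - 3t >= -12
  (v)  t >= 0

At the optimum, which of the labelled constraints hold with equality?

(iii) and (v)

Corner points and C = 12s - 5t:
  (0, 1/8) → C = -5/8
  (0, 0) → C = 0
  (1/12, 0) → C = 1

The maximum is at (1/12, 0). Substituting into each constraint, equality holds for (iii) and (v); the remaining constraints have slack.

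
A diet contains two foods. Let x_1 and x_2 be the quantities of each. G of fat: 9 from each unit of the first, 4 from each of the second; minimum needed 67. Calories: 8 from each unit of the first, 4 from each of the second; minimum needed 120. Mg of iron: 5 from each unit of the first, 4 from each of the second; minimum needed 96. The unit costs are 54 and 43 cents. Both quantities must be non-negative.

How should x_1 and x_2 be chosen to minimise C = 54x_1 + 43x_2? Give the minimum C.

x_1 = 8, x_2 = 14, minimum C = 1034

Corner points and C = 54x_1 + 43x_2:
  (0, 30) → C = 1290
  (96/5, 0) → C = 5184/5
  (8, 14) → C = 1034
The feasible region is unbounded (it extends along (0, 1), (1, 0)), but C strictly increases along every unbounded feasible direction, so there is no improving ray and the minimum is attained at a vertex.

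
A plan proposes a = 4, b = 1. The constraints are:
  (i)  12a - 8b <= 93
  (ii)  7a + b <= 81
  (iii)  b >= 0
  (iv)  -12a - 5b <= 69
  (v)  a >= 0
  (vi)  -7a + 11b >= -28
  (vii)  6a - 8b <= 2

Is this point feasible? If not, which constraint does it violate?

not feasible — violates (vii)

Constraint (vii): 6a - 8b = 16, which is not ≤ 2. All other constraints are satisfied.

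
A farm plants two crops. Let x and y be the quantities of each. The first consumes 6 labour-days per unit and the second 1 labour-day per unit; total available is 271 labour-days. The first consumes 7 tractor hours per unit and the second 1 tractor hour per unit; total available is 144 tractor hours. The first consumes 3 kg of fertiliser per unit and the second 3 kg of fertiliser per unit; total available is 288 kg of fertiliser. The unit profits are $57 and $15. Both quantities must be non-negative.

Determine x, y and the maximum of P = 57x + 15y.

Extreme points and P = 57x + 15y:
  (0, 0) → P = 0
  (0, 96) → P = 1440
  (144/7, 0) → P = 8208/7
  (8, 88) → P = 1776

x = 8, y = 88, maximum P = 1776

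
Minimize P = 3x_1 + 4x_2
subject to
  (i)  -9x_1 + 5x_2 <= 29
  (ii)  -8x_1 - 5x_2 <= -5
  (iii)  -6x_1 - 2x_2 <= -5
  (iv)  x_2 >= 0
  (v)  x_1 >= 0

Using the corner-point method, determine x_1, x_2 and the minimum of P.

Extreme points and P = 3x_1 + 4x_2:
  (0, 29/5) → P = 116/5
  (5/6, 0) → P = 5/2
  (0, 5/2) → P = 10
The feasible region is unbounded (it extends along (1, 0), (5, 9)), but P strictly increases along every unbounded feasible direction, so there is no improving ray and the minimum is attained at a vertex.

x_1 = 5/6, x_2 = 0, minimum P = 5/2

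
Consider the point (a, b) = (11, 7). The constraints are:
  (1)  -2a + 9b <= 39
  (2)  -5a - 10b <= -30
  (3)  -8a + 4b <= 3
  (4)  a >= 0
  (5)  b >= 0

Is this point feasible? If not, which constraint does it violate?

not feasible — violates (1)

Constraint (1): -2a + 9b = 41, which is not ≤ 39. All other constraints are satisfied.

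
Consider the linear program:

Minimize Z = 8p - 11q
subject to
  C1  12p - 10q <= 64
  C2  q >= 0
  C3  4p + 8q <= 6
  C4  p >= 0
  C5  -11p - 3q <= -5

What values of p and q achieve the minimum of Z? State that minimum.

p = 11/38, q = 23/38, minimum Z = -165/38

The binding constraints are 4p + 8q = 6 and -11p - 3q = -5.
Solving simultaneously gives p = 11/38, q = 23/38.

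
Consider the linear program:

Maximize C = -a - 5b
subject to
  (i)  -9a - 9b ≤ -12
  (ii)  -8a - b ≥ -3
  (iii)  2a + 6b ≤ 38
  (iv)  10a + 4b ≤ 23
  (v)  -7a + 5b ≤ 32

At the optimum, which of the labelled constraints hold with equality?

(i) and (ii)

Feasible corners and C = -a - 5b:
  (5/21, 23/21) → C = -40/7
  (-19/9, 31/9) → C = -136/9
  (-17/47, 277/47) → C = -1368/47

The maximum is at (5/21, 23/21). Substituting into each constraint, equality holds for (i) and (ii); the remaining constraints have slack.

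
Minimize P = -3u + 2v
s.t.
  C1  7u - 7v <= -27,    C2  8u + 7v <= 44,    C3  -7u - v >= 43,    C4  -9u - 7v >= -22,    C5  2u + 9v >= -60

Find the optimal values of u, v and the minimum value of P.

Extreme points and P = -3u + 2v:
  (-41/7, -2) → P = 95/7
  (-663/77, -366/77) → P = 1257/77
  (-22, 220/7) → P = 902/7
  (-323/40, 541/40) → P = 2051/40
The feasible region is unbounded (it extends along (-7, 8), (-9, 2)), but P strictly increases along every unbounded feasible direction, so there is no improving ray and the minimum is attained at a vertex.

At the optimal vertex, 7u - 7v = -27 and -7u - v = 43.
Solving simultaneously gives u = -41/7, v = -2.

u = -41/7, v = -2, minimum P = 95/7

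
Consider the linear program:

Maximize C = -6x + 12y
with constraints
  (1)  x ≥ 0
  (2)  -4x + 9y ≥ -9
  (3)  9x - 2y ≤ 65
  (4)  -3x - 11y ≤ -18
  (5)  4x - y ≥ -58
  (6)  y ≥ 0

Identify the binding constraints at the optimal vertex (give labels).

Extreme points and C = -6x + 12y:
  (0, 18/11) → C = 216/11
  (0, 58) → C = 696
  (567/73, 179/73) → C = -1254/73
  (261/71, 45/71) → C = -1026/71
  (181, 782) → C = 8298

The maximum is at (181, 782). Substituting into each constraint, equality holds for (3) and (5); the remaining constraints have slack.

(3) and (5)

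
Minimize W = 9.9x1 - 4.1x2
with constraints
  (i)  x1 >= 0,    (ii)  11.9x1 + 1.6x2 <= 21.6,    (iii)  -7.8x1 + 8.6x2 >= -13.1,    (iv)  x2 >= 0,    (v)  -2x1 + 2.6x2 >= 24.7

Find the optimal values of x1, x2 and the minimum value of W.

Feasible corners and W = 9.9x1 - 4.1x2:
  (0, 27/2) → W = -1107/20
  (0, 19/2) → W = -779/20
  (832/1707, 33713/3414) → W = -1217497/34140

x1 = 0, x2 = 13.5, minimum W = -55.35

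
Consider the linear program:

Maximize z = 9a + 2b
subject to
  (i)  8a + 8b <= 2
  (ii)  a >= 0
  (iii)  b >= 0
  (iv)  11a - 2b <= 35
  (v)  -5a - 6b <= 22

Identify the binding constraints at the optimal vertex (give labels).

(i) and (iii)

Feasible corners and z = 9a + 2b:
  (0, 1/4) → z = 1/2
  (1/4, 0) → z = 9/4
  (0, 0) → z = 0

The maximum is at (1/4, 0). Substituting into each constraint, equality holds for (i) and (iii); the remaining constraints have slack.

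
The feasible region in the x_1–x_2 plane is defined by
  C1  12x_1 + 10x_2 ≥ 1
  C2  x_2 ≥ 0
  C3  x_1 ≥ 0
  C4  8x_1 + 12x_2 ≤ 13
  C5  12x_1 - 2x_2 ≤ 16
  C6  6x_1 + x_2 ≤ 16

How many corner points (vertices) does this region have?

The feasible vertices (each the meet of two boundaries and inside every other half-plane) are:
  (1/12, 0)
  (0, 1/10)
  (4/3, 0)
  (0, 13/12)
  (109/80, 7/40)

5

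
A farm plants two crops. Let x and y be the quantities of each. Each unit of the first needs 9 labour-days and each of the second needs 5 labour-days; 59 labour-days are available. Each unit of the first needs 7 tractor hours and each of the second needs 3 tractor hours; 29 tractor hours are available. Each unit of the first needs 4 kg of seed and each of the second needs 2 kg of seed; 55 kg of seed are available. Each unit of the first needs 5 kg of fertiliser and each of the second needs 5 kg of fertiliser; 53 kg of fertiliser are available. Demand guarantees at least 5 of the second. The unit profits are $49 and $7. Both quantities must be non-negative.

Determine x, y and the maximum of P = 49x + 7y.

Vertices and P = 49x + 7y:
  (0, 29/3) → P = 203/3
  (0, 5) → P = 35
  (2, 5) → P = 133

The optimum lies where 7x + 3y = 29 and y = 5.
Solving simultaneously gives x = 2, y = 5.

x = 2, y = 5, maximum P = 133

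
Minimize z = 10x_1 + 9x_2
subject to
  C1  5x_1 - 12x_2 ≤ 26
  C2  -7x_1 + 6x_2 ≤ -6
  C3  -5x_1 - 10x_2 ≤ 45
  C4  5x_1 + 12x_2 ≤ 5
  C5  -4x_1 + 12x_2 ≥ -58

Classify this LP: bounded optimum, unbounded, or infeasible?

Extreme points and z = 10x_1 + 9x_2:
  (-14/9, -76/27) → z = -368/9
  (31/10, -7/8) → z = 185/8
  (17/19, 5/114) → z = 355/38
The feasible region has finitely many vertices and no improving ray; the minimum is -368/9 at (-14/9, -76/27).

bounded optimum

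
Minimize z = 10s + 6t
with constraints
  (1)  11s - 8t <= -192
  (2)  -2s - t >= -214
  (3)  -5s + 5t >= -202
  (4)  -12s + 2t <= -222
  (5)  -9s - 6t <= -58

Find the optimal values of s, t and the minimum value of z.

Extreme points and z = 10s + 6t:
  (1520/27, 2738/27) → z = 31628/27
  (1080/37, 2373/37) → z = 25038/37
  (325/8, 531/4) → z = 4811/4

At the optimal vertex, 11s - 8t = -192 and -12s + 2t = -222.
Solving simultaneously gives s = 1080/37, t = 2373/37.

s = 1080/37, t = 2373/37, minimum z = 25038/37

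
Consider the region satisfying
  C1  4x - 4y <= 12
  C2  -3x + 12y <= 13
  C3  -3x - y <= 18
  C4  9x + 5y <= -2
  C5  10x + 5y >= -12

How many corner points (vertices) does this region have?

4

Of the 10 pairwise boundary intersections, those satisfying every inequality are:
  (13/14, -29/14)
  (1/5, -14/5)
  (-89/123, 37/41)
  (-209/135, 94/135)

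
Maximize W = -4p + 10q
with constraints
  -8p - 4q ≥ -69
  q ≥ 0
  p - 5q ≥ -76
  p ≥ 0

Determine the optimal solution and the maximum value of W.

p = 0, q = 76/5, maximum W = 152

Vertices and W = -4p + 10q:
  (69/8, 0) → W = -69/2
  (41/44, 677/44) → W = 3303/22
  (0, 0) → W = 0
  (0, 76/5) → W = 152

At the optimal vertex, p - 5q = -76 and p = 0.
Solving simultaneously gives p = 0, q = 76/5.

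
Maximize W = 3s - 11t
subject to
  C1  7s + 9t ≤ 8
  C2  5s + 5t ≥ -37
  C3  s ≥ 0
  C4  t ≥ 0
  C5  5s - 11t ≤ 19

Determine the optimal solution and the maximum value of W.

s = 8/7, t = 0, maximum W = 24/7

Extreme points and W = 3s - 11t:
  (0, 8/9) → W = -88/9
  (8/7, 0) → W = 24/7
  (0, 0) → W = 0

At the optimal vertex, 7s + 9t = 8 and t = 0.
Solving simultaneously gives s = 8/7, t = 0.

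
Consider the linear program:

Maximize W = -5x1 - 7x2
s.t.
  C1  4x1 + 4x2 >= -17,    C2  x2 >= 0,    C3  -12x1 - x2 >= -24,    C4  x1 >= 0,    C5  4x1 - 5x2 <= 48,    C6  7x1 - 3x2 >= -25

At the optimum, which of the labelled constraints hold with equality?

Extreme points and W = -5x1 - 7x2:
  (2, 0) → W = -10
  (0, 0) → W = 0
  (47/43, 468/43) → W = -3511/43
  (0, 25/3) → W = -175/3

The maximum is at (0, 0). Substituting into each constraint, equality holds for C2 and C4; the remaining constraints have slack.

C2 and C4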